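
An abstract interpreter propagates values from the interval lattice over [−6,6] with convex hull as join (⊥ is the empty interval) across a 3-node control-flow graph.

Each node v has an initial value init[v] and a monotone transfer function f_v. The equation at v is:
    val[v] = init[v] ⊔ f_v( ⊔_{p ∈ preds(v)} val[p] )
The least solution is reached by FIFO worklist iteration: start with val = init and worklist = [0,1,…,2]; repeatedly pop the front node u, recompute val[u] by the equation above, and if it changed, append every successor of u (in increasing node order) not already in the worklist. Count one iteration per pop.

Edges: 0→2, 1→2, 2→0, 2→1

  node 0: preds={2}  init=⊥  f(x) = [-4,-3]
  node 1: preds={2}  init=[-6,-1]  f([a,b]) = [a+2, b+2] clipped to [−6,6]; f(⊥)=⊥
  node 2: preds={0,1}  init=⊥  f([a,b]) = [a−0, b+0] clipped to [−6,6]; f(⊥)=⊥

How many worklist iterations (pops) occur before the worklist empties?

Iteration log — 17 steps:
  step 1. node 0  ⊔preds=⊥  new=[-4,-3]  old=⊥  +wl: 
  step 2. node 1  ⊔preds=⊥  new=[-6,-1]  stable
  step 3. node 2  ⊔preds=[-6,-1]  new=[-6,-1]  old=⊥  +wl: 0,1
  step 4. node 0  ⊔preds=[-6,-1]  new=[-4,-3]  stable
  step 5. node 1  ⊔preds=[-6,-1]  new=[-6,1]  old=[-6,-1]  +wl: 2
  step 6. node 2  ⊔preds=[-6,1]  new=[-6,1]  old=[-6,-1]  +wl: 0,1
  step 7. node 0  ⊔preds=[-6,1]  new=[-4,-3]  stable
  step 8. node 1  ⊔preds=[-6,1]  new=[-6,3]  old=[-6,1]  +wl: 2
  step 9. node 2  ⊔preds=[-6,3]  new=[-6,3]  old=[-6,1]  +wl: 0,1
  step 10. node 0  ⊔preds=[-6,3]  new=[-4,-3]  stable
  step 11. node 1  ⊔preds=[-6,3]  new=[-6,5]  old=[-6,3]  +wl: 2
  step 12. node 2  ⊔preds=[-6,5]  new=[-6,5]  old=[-6,3]  +wl: 0,1
  step 13. node 0  ⊔preds=[-6,5]  new=[-4,-3]  stable
  step 14. node 1  ⊔preds=[-6,5]  new=[-6,6]  old=[-6,5]  +wl: 2
  step 15. node 2  ⊔preds=[-6,6]  new=[-6,6]  old=[-6,5]  +wl: 0,1
  step 16. node 0  ⊔preds=[-6,6]  new=[-4,-3]  stable
  step 17. node 1  ⊔preds=[-6,6]  new=[-6,6]  stable

Least fixpoint reached:
  node 0: [-4,-3]
  node 1: [-6,6]
  node 2: [-6,6]

17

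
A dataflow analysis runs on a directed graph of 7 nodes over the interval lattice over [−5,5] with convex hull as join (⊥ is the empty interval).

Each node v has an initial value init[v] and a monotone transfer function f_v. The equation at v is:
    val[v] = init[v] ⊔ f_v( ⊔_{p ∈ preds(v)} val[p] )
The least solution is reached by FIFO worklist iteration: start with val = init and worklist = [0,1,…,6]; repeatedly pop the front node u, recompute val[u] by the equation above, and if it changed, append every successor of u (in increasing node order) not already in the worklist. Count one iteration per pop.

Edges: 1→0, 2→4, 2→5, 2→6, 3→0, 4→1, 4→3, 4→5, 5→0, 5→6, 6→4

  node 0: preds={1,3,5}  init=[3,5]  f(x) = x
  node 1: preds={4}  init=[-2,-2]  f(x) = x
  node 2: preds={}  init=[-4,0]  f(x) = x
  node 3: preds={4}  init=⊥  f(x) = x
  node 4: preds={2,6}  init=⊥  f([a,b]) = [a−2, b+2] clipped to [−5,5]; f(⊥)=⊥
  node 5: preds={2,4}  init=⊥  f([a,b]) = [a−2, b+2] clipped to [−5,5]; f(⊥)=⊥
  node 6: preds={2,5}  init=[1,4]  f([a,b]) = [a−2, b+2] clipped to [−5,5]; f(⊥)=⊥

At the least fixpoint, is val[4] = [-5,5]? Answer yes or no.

yes

Trace (11 dequeues):
  [1] u=0 | in [-2,-2] | out [-2,5] | prev [3,5] | push {}
  [2] u=1 | in ⊥ | out [-2,-2] | ==
  [3] u=2 | in ⊥ | out [-4,0] | ==
  [4] u=3 | in ⊥ | out ⊥ | ==
  [5] u=4 | in [-4,4] | out [-5,5] | prev ⊥ | push {1,3}
  [6] u=5 | in [-5,5] | out [-5,5] | prev ⊥ | push {0}
  [7] u=6 | in [-5,5] | out [-5,5] | prev [1,4] | push {4}
  [8] u=1 | in [-5,5] | out [-5,5] | prev [-2,-2] | push {}
  [9] u=3 | in [-5,5] | out [-5,5] | prev ⊥ | push {}
  [10] u=0 | in [-5,5] | out [-5,5] | prev [-2,5] | push {}
  [11] u=4 | in [-5,5] | out [-5,5] | ==

Converged values:
  [0] [-5,5]
  [1] [-5,5]
  [2] [-4,0]
  [3] [-5,5]
  [4] [-5,5]
  [5] [-5,5]
  [6] [-5,5]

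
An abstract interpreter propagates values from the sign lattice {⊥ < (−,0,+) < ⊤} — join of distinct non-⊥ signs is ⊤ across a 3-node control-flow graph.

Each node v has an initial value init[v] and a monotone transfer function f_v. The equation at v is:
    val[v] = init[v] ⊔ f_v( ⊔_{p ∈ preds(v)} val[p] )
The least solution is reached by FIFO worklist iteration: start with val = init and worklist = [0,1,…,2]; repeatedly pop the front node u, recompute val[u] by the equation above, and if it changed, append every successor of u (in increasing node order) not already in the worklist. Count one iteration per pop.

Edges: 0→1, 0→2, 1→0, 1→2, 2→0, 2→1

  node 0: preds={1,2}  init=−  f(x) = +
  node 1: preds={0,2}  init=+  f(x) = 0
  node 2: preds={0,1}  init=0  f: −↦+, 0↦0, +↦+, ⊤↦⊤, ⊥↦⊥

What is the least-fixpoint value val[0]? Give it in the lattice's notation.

Iteration log — 5 steps:
  step 1. node 0  ⊔preds=⊤  new=⊤  old=−  +wl: 
  step 2. node 1  ⊔preds=⊤  new=⊤  old=+  +wl: 0
  step 3. node 2  ⊔preds=⊤  new=⊤  old=0  +wl: 1
  step 4. node 0  ⊔preds=⊤  new=⊤  stable
  step 5. node 1  ⊔preds=⊤  new=⊤  stable

Least fixpoint reached:
  node 0: ⊤
  node 1: ⊤
  node 2: ⊤

⊤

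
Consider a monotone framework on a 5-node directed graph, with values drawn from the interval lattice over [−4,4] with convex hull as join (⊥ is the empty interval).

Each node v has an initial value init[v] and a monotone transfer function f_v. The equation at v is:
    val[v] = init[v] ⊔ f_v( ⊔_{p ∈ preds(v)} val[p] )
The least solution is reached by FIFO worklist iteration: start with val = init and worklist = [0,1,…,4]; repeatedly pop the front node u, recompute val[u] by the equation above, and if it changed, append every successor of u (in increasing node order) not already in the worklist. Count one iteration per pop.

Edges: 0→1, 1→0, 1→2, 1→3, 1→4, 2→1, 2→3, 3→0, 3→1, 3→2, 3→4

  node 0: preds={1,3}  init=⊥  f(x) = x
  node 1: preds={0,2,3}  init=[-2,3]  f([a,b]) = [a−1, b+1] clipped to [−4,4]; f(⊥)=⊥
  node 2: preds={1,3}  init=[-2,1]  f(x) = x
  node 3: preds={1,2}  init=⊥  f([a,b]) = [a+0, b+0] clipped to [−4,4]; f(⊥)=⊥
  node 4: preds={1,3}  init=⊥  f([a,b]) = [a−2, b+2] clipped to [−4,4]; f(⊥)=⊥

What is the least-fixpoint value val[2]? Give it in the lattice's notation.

Trace (14 dequeues):
  [1] u=0 | in [-2,3] | out [-2,3] | prev ⊥ | push {}
  [2] u=1 | in [-2,3] | out [-3,4] | prev [-2,3] | push {0}
  [3] u=2 | in [-3,4] | out [-3,4] | prev [-2,1] | push {1}
  [4] u=3 | in [-3,4] | out [-3,4] | prev ⊥ | push {2}
  [5] u=4 | in [-3,4] | out [-4,4] | prev ⊥ | push {}
  [6] u=0 | in [-3,4] | out [-3,4] | prev [-2,3] | push {}
  [7] u=1 | in [-3,4] | out [-4,4] | prev [-3,4] | push {0,3,4}
  [8] u=2 | in [-4,4] | out [-4,4] | prev [-3,4] | push {1}
  [9] u=0 | in [-4,4] | out [-4,4] | prev [-3,4] | push {}
  [10] u=3 | in [-4,4] | out [-4,4] | prev [-3,4] | push {0,2}
  [11] u=4 | in [-4,4] | out [-4,4] | ==
  [12] u=1 | in [-4,4] | out [-4,4] | ==
  [13] u=0 | in [-4,4] | out [-4,4] | ==
  [14] u=2 | in [-4,4] | out [-4,4] | ==

Converged values:
  [0] [-4,4]
  [1] [-4,4]
  [2] [-4,4]
  [3] [-4,4]
  [4] [-4,4]

[-4,4]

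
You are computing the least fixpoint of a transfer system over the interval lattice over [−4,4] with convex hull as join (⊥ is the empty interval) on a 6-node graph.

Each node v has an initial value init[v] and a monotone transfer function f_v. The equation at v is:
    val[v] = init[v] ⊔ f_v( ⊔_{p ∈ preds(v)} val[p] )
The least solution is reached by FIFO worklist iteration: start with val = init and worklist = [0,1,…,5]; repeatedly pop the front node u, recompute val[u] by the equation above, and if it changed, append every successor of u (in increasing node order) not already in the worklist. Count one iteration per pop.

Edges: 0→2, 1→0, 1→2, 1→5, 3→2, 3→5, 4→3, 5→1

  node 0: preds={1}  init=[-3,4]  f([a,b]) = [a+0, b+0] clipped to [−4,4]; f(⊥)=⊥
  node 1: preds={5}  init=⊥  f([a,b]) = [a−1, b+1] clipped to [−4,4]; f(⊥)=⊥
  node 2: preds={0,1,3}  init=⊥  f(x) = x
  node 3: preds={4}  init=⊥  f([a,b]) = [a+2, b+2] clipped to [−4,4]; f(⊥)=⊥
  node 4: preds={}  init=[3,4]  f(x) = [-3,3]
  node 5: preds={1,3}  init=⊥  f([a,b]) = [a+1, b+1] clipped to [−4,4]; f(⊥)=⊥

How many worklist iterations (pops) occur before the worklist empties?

Iteration log — 16 steps:
  step 1. node 0  ⊔preds=⊥  new=[-3,4]  stable
  step 2. node 1  ⊔preds=⊥  new=⊥  stable
  step 3. node 2  ⊔preds=[-3,4]  new=[-3,4]  old=⊥  +wl: 
  step 4. node 3  ⊔preds=[3,4]  new=[4,4]  old=⊥  +wl: 2
  step 5. node 4  ⊔preds=⊥  new=[-3,4]  old=[3,4]  +wl: 3
  step 6. node 5  ⊔preds=[4,4]  new=[4,4]  old=⊥  +wl: 1
  step 7. node 2  ⊔preds=[-3,4]  new=[-3,4]  stable
  step 8. node 3  ⊔preds=[-3,4]  new=[-1,4]  old=[4,4]  +wl: 2,5
  step 9. node 1  ⊔preds=[4,4]  new=[3,4]  old=⊥  +wl: 0
  step 10. node 2  ⊔preds=[-3,4]  new=[-3,4]  stable
  step 11. node 5  ⊔preds=[-1,4]  new=[0,4]  old=[4,4]  +wl: 1
  step 12. node 0  ⊔preds=[3,4]  new=[-3,4]  stable
  step 13. node 1  ⊔preds=[0,4]  new=[-1,4]  old=[3,4]  +wl: 0,2,5
  step 14. node 0  ⊔preds=[-1,4]  new=[-3,4]  stable
  step 15. node 2  ⊔preds=[-3,4]  new=[-3,4]  stable
  step 16. node 5  ⊔preds=[-1,4]  new=[0,4]  stable

Least fixpoint reached:
  node 0: [-3,4]
  node 1: [-1,4]
  node 2: [-3,4]
  node 3: [-1,4]
  node 4: [-3,4]
  node 5: [0,4]

16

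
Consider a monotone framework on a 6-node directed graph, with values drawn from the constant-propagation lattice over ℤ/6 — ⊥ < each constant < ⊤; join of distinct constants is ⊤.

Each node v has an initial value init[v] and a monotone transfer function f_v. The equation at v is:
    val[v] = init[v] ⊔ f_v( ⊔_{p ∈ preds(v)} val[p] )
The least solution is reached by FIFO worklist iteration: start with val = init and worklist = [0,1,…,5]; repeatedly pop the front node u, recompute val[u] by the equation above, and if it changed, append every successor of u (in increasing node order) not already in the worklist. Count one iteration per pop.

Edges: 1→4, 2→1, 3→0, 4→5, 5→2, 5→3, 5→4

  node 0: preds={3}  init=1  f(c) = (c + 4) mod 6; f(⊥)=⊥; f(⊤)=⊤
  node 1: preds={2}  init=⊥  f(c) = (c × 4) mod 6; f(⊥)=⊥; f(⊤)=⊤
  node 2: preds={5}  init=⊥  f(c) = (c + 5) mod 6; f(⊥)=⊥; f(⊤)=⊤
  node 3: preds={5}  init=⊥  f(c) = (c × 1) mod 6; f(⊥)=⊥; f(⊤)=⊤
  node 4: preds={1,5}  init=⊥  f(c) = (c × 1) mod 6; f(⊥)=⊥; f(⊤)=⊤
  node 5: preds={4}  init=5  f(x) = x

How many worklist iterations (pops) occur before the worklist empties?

Iteration log — 16 steps:
  step 1. node 0  ⊔preds=⊥  new=1  stable
  step 2. node 1  ⊔preds=⊥  new=⊥  stable
  step 3. node 2  ⊔preds=5  new=4  old=⊥  +wl: 1
  step 4. node 3  ⊔preds=5  new=5  old=⊥  +wl: 0
  step 5. node 4  ⊔preds=5  new=5  old=⊥  +wl: 
  step 6. node 5  ⊔preds=5  new=5  stable
  step 7. node 1  ⊔preds=4  new=4  old=⊥  +wl: 4
  step 8. node 0  ⊔preds=5  new=⊤  old=1  +wl: 
  step 9. node 4  ⊔preds=⊤  new=⊤  old=5  +wl: 5
  step 10. node 5  ⊔preds=⊤  new=⊤  old=5  +wl: 2,3,4
  step 11. node 2  ⊔preds=⊤  new=⊤  old=4  +wl: 1
  step 12. node 3  ⊔preds=⊤  new=⊤  old=5  +wl: 0
  step 13. node 4  ⊔preds=⊤  new=⊤  stable
  step 14. node 1  ⊔preds=⊤  new=⊤  old=4  +wl: 4
  step 15. node 0  ⊔preds=⊤  new=⊤  stable
  step 16. node 4  ⊔preds=⊤  new=⊤  stable

Least fixpoint reached:
  node 0: ⊤
  node 1: ⊤
  node 2: ⊤
  node 3: ⊤
  node 4: ⊤
  node 5: ⊤

16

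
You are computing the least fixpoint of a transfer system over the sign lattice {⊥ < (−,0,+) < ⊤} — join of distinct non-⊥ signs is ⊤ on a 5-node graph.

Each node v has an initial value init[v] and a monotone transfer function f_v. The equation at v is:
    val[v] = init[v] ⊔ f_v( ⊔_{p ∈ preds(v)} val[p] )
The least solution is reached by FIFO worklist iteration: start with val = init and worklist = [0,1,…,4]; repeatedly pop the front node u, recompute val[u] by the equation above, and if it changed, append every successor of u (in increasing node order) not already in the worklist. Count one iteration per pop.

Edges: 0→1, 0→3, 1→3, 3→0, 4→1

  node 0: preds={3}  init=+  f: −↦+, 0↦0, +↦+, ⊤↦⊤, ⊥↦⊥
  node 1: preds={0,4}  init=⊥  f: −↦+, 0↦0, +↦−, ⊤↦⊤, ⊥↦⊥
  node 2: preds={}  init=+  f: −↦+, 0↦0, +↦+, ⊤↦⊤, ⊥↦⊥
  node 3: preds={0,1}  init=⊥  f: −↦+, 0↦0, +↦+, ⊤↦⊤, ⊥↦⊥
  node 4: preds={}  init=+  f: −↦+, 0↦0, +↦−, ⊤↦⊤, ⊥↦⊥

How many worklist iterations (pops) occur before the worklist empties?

8

Trace (8 dequeues):
  [1] u=0 | in ⊥ | out + | ==
  [2] u=1 | in + | out − | prev ⊥ | push {}
  [3] u=2 | in ⊥ | out + | ==
  [4] u=3 | in ⊤ | out ⊤ | prev ⊥ | push {0}
  [5] u=4 | in ⊥ | out + | ==
  [6] u=0 | in ⊤ | out ⊤ | prev + | push {1,3}
  [7] u=1 | in ⊤ | out ⊤ | prev − | push {}
  [8] u=3 | in ⊤ | out ⊤ | ==

Converged values:
  [0] ⊤
  [1] ⊤
  [2] +
  [3] ⊤
  [4] +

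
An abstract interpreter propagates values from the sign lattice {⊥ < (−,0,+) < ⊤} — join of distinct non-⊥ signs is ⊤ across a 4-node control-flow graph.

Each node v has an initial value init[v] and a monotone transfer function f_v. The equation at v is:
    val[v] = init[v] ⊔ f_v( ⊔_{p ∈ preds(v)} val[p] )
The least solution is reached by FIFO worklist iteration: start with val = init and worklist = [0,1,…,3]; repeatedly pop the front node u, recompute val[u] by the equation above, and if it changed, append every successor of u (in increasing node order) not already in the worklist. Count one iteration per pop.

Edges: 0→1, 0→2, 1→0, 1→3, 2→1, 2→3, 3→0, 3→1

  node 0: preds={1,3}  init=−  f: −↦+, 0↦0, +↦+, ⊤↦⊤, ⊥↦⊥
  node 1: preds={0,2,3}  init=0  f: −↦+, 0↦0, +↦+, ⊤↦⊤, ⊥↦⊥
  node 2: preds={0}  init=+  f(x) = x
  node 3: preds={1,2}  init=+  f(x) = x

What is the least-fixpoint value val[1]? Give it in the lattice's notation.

⊤

Trace (6 dequeues):
  [1] u=0 | in ⊤ | out ⊤ | prev − | push {}
  [2] u=1 | in ⊤ | out ⊤ | prev 0 | push {0}
  [3] u=2 | in ⊤ | out ⊤ | prev + | push {1}
  [4] u=3 | in ⊤ | out ⊤ | prev + | push {}
  [5] u=0 | in ⊤ | out ⊤ | ==
  [6] u=1 | in ⊤ | out ⊤ | ==

Converged values:
  [0] ⊤
  [1] ⊤
  [2] ⊤
  [3] ⊤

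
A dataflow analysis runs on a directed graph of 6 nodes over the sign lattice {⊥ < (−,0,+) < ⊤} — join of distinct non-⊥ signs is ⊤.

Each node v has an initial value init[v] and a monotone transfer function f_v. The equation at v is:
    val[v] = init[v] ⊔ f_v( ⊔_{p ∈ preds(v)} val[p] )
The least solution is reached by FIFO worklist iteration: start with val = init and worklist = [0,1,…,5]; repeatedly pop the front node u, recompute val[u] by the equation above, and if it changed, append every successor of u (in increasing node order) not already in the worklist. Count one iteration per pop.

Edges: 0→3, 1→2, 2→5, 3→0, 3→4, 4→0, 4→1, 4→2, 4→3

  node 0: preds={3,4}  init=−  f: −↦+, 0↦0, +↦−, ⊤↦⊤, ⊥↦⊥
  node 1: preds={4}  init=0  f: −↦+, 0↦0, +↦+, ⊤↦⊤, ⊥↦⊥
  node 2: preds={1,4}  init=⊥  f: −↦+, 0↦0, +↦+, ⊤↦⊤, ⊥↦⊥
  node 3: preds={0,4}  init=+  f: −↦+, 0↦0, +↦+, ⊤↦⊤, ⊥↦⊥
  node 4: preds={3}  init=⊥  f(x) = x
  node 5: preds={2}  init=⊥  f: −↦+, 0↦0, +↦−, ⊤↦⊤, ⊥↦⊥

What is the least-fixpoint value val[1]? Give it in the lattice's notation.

⊤

Trace (17 dequeues):
  [1] u=0 | in + | out − | ==
  [2] u=1 | in ⊥ | out 0 | ==
  [3] u=2 | in 0 | out 0 | prev ⊥ | push {}
  [4] u=3 | in − | out + | ==
  [5] u=4 | in + | out + | prev ⊥ | push {0,1,2,3}
  [6] u=5 | in 0 | out 0 | prev ⊥ | push {}
  [7] u=0 | in + | out − | ==
  [8] u=1 | in + | out ⊤ | prev 0 | push {}
  [9] u=2 | in ⊤ | out ⊤ | prev 0 | push {5}
  [10] u=3 | in ⊤ | out ⊤ | prev + | push {0,4}
  [11] u=5 | in ⊤ | out ⊤ | prev 0 | push {}
  [12] u=0 | in ⊤ | out ⊤ | prev − | push {3}
  [13] u=4 | in ⊤ | out ⊤ | prev + | push {0,1,2}
  [14] u=3 | in ⊤ | out ⊤ | ==
  [15] u=0 | in ⊤ | out ⊤ | ==
  [16] u=1 | in ⊤ | out ⊤ | ==
  [17] u=2 | in ⊤ | out ⊤ | ==

Converged values:
  [0] ⊤
  [1] ⊤
  [2] ⊤
  [3] ⊤
  [4] ⊤
  [5] ⊤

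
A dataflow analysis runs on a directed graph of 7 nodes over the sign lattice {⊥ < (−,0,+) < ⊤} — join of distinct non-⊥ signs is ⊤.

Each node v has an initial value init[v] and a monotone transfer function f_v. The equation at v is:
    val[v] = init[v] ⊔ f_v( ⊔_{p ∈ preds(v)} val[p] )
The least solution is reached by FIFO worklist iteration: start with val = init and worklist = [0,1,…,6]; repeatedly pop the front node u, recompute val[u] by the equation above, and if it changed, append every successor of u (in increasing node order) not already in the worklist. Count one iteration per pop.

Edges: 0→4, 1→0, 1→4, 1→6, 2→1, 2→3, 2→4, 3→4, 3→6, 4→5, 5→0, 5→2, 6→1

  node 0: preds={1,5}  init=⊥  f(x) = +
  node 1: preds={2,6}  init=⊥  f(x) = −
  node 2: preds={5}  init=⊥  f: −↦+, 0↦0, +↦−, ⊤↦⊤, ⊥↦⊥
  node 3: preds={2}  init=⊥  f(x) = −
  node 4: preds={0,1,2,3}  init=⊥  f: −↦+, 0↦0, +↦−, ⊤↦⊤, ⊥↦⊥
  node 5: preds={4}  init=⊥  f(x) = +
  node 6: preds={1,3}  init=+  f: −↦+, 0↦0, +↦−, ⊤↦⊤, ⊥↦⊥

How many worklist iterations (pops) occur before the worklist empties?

Iteration log — 12 steps:
  step 1. node 0  ⊔preds=⊥  new=+  old=⊥  +wl: 
  step 2. node 1  ⊔preds=+  new=−  old=⊥  +wl: 0
  step 3. node 2  ⊔preds=⊥  new=⊥  stable
  step 4. node 3  ⊔preds=⊥  new=−  old=⊥  +wl: 
  step 5. node 4  ⊔preds=⊤  new=⊤  old=⊥  +wl: 
  step 6. node 5  ⊔preds=⊤  new=+  old=⊥  +wl: 2
  step 7. node 6  ⊔preds=−  new=+  stable
  step 8. node 0  ⊔preds=⊤  new=+  stable
  step 9. node 2  ⊔preds=+  new=−  old=⊥  +wl: 1,3,4
  step 10. node 1  ⊔preds=⊤  new=−  stable
  step 11. node 3  ⊔preds=−  new=−  stable
  step 12. node 4  ⊔preds=⊤  new=⊤  stable

Least fixpoint reached:
  node 0: +
  node 1: −
  node 2: −
  node 3: −
  node 4: ⊤
  node 5: +
  node 6: +

12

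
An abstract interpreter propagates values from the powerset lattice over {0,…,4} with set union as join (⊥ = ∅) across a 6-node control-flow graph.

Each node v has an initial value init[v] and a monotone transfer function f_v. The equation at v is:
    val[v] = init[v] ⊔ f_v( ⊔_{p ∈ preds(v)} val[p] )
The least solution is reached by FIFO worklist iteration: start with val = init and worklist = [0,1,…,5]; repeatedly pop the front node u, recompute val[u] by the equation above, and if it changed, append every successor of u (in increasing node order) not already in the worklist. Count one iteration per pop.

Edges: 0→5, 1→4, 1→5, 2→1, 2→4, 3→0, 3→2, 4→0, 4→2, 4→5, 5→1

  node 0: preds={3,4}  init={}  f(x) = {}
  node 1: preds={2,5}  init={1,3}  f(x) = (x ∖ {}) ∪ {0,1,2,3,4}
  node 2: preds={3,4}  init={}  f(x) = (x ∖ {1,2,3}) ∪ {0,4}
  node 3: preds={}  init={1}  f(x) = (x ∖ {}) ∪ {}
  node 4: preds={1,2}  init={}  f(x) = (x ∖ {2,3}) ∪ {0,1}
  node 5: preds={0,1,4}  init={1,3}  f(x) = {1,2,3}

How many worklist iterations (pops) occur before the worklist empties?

Worklist (9 pops):
  #1 pop 0: in={1} → {} (no change)
  #2 pop 1: in={1,3} → {0,1,2,3,4} (was {1,3}); enqueue []
  #3 pop 2: in={1} → {0,4} (was {}); enqueue [1]
  #4 pop 3: in={} → {1} (no change)
  #5 pop 4: in={0,1,2,3,4} → {0,1,4} (was {}); enqueue [0,2]
  #6 pop 5: in={0,1,2,3,4} → {1,2,3} (was {1,3}); enqueue []
  #7 pop 1: in={0,1,2,3,4} → {0,1,2,3,4} (no change)
  #8 pop 0: in={0,1,4} → {} (no change)
  #9 pop 2: in={0,1,4} → {0,4} (no change)

Fixpoint:
  val[0] = {}
  val[1] = {0,1,2,3,4}
  val[2] = {0,4}
  val[3] = {1}
  val[4] = {0,1,4}
  val[5] = {1,2,3}

9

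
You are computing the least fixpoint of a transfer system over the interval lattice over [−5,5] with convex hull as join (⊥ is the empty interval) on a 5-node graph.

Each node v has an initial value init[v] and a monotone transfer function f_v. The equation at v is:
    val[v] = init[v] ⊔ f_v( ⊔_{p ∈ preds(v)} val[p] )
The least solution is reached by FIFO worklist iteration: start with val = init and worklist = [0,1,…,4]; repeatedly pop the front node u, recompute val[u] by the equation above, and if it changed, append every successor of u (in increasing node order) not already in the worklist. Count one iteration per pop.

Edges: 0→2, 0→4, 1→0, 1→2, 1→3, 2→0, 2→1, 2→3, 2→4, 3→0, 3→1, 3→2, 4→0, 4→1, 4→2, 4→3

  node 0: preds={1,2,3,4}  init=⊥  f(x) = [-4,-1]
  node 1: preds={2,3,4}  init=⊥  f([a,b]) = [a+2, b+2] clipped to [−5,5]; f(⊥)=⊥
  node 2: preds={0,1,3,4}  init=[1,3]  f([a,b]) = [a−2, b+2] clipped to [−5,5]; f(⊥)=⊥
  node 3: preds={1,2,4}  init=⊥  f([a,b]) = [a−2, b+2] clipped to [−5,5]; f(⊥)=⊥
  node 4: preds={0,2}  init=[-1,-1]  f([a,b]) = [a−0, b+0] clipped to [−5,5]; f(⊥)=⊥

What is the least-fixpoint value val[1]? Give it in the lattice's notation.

Worklist (10 pops):
  #1 pop 0: in=[-1,3] → [-4,-1] (was ⊥); enqueue []
  #2 pop 1: in=[-1,3] → [1,5] (was ⊥); enqueue [0]
  #3 pop 2: in=[-4,5] → [-5,5] (was [1,3]); enqueue [1]
  #4 pop 3: in=[-5,5] → [-5,5] (was ⊥); enqueue [2]
  #5 pop 4: in=[-5,5] → [-5,5] (was [-1,-1]); enqueue [3]
  #6 pop 0: in=[-5,5] → [-4,-1] (no change)
  #7 pop 1: in=[-5,5] → [-3,5] (was [1,5]); enqueue [0]
  #8 pop 2: in=[-5,5] → [-5,5] (no change)
  #9 pop 3: in=[-5,5] → [-5,5] (no change)
  #10 pop 0: in=[-5,5] → [-4,-1] (no change)

Fixpoint:
  val[0] = [-4,-1]
  val[1] = [-3,5]
  val[2] = [-5,5]
  val[3] = [-5,5]
  val[4] = [-5,5]

[-3,5]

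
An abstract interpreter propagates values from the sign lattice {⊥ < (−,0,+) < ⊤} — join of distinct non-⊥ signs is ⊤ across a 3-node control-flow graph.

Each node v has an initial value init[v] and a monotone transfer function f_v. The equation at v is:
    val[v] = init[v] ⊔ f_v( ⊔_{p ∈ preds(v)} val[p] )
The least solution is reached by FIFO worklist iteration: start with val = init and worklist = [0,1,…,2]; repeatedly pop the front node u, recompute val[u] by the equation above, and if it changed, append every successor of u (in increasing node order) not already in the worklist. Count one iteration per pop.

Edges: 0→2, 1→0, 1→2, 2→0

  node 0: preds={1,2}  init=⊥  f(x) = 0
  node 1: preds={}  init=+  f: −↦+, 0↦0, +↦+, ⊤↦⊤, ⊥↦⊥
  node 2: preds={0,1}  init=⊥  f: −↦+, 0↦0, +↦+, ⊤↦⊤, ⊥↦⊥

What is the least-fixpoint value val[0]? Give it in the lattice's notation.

0

Worklist (4 pops):
  #1 pop 0: in=+ → 0 (was ⊥); enqueue []
  #2 pop 1: in=⊥ → + (no change)
  #3 pop 2: in=⊤ → ⊤ (was ⊥); enqueue [0]
  #4 pop 0: in=⊤ → 0 (no change)

Fixpoint:
  val[0] = 0
  val[1] = +
  val[2] = ⊤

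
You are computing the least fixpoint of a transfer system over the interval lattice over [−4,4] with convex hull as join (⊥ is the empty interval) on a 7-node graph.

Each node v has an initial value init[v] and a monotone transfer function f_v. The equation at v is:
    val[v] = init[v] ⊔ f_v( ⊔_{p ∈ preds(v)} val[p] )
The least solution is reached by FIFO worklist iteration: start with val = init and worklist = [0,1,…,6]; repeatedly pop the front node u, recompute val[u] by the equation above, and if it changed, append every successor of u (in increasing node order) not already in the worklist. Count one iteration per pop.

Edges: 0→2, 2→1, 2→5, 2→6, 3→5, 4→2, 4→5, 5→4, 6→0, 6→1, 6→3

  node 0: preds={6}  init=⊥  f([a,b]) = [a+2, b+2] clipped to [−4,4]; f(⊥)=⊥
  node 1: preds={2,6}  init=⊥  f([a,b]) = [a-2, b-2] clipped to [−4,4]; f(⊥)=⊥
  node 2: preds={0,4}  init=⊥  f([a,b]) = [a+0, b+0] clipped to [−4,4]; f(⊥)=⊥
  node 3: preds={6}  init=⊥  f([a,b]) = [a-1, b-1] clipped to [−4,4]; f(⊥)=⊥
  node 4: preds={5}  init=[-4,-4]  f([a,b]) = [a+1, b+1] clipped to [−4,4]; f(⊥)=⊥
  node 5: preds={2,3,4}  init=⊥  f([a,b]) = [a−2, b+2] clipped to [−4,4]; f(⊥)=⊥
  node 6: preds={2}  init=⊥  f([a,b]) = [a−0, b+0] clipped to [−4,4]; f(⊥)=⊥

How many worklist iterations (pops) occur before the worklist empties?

Iteration log — 35 steps:
  step 1. node 0  ⊔preds=⊥  new=⊥  stable
  step 2. node 1  ⊔preds=⊥  new=⊥  stable
  step 3. node 2  ⊔preds=[-4,-4]  new=[-4,-4]  old=⊥  +wl: 1
  step 4. node 3  ⊔preds=⊥  new=⊥  stable
  step 5. node 4  ⊔preds=⊥  new=[-4,-4]  stable
  step 6. node 5  ⊔preds=[-4,-4]  new=[-4,-2]  old=⊥  +wl: 4
  step 7. node 6  ⊔preds=[-4,-4]  new=[-4,-4]  old=⊥  +wl: 0,3
  step 8. node 1  ⊔preds=[-4,-4]  new=[-4,-4]  old=⊥  +wl: 
  step 9. node 4  ⊔preds=[-4,-2]  new=[-4,-1]  old=[-4,-4]  +wl: 2,5
  step 10. node 0  ⊔preds=[-4,-4]  new=[-2,-2]  old=⊥  +wl: 
  step 11. node 3  ⊔preds=[-4,-4]  new=[-4,-4]  old=⊥  +wl: 
  step 12. node 2  ⊔preds=[-4,-1]  new=[-4,-1]  old=[-4,-4]  +wl: 1,6
  step 13. node 5  ⊔preds=[-4,-1]  new=[-4,1]  old=[-4,-2]  +wl: 4
  step 14. node 1  ⊔preds=[-4,-1]  new=[-4,-3]  old=[-4,-4]  +wl: 
  step 15. node 6  ⊔preds=[-4,-1]  new=[-4,-1]  old=[-4,-4]  +wl: 0,1,3
  step 16. node 4  ⊔preds=[-4,1]  new=[-4,2]  old=[-4,-1]  +wl: 2,5
  step 17. node 0  ⊔preds=[-4,-1]  new=[-2,1]  old=[-2,-2]  +wl: 
  step 18. node 1  ⊔preds=[-4,-1]  new=[-4,-3]  stable
  step 19. node 3  ⊔preds=[-4,-1]  new=[-4,-2]  old=[-4,-4]  +wl: 
  step 20. node 2  ⊔preds=[-4,2]  new=[-4,2]  old=[-4,-1]  +wl: 1,6
  step 21. node 5  ⊔preds=[-4,2]  new=[-4,4]  old=[-4,1]  +wl: 4
  step 22. node 1  ⊔preds=[-4,2]  new=[-4,0]  old=[-4,-3]  +wl: 
  step 23. node 6  ⊔preds=[-4,2]  new=[-4,2]  old=[-4,-1]  +wl: 0,1,3
  step 24. node 4  ⊔preds=[-4,4]  new=[-4,4]  old=[-4,2]  +wl: 2,5
  step 25. node 0  ⊔preds=[-4,2]  new=[-2,4]  old=[-2,1]  +wl: 
  step 26. node 1  ⊔preds=[-4,2]  new=[-4,0]  stable
  step 27. node 3  ⊔preds=[-4,2]  new=[-4,1]  old=[-4,-2]  +wl: 
  step 28. node 2  ⊔preds=[-4,4]  new=[-4,4]  old=[-4,2]  +wl: 1,6
  step 29. node 5  ⊔preds=[-4,4]  new=[-4,4]  stable
  step 30. node 1  ⊔preds=[-4,4]  new=[-4,2]  old=[-4,0]  +wl: 
  step 31. node 6  ⊔preds=[-4,4]  new=[-4,4]  old=[-4,2]  +wl: 0,1,3
  step 32. node 0  ⊔preds=[-4,4]  new=[-2,4]  stable
  step 33. node 1  ⊔preds=[-4,4]  new=[-4,2]  stable
  step 34. node 3  ⊔preds=[-4,4]  new=[-4,3]  old=[-4,1]  +wl: 5
  step 35. node 5  ⊔preds=[-4,4]  new=[-4,4]  stable

Least fixpoint reached:
  node 0: [-2,4]
  node 1: [-4,2]
  node 2: [-4,4]
  node 3: [-4,3]
  node 4: [-4,4]
  node 5: [-4,4]
  node 6: [-4,4]

35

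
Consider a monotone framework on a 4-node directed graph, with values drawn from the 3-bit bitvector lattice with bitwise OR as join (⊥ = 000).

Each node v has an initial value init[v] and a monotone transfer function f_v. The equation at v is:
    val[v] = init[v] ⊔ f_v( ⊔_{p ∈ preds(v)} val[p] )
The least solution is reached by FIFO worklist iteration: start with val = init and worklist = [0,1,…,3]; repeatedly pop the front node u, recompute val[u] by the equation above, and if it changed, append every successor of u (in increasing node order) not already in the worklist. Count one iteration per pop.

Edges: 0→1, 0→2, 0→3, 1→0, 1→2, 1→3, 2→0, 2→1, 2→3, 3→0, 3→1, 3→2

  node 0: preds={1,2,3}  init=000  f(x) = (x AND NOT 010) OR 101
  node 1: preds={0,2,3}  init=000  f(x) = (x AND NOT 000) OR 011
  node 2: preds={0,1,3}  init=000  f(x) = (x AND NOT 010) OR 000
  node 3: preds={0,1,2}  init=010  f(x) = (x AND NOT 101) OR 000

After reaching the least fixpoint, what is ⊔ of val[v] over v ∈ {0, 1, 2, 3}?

Iteration log — 6 steps:
  step 1. node 0  ⊔preds=010  new=101  old=000  +wl: 
  step 2. node 1  ⊔preds=111  new=111  old=000  +wl: 0
  step 3. node 2  ⊔preds=111  new=101  old=000  +wl: 1
  step 4. node 3  ⊔preds=111  new=010  stable
  step 5. node 0  ⊔preds=111  new=101  stable
  step 6. node 1  ⊔preds=111  new=111  stable

Least fixpoint reached:
  node 0: 101
  node 1: 111
  node 2: 101
  node 3: 010

111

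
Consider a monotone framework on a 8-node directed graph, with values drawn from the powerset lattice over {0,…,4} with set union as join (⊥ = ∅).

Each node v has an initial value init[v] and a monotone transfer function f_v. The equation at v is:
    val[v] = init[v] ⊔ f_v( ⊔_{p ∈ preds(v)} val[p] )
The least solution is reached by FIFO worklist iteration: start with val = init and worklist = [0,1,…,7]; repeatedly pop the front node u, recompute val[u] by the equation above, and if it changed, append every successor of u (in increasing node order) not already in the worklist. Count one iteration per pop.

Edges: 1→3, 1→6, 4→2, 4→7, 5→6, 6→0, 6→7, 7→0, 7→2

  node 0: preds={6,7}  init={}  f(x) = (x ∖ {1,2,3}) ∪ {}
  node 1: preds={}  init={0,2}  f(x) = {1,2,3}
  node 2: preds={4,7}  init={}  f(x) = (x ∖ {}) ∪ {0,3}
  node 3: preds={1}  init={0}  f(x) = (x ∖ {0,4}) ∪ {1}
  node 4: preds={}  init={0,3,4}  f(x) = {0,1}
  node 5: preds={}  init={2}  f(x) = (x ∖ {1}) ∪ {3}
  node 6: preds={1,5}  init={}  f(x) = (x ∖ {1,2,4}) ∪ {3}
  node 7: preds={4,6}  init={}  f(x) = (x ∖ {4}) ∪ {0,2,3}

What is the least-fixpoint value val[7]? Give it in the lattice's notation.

Trace (10 dequeues):
  [1] u=0 | in {} | out {} | ==
  [2] u=1 | in {} | out {0,1,2,3} | prev {0,2} | push {}
  [3] u=2 | in {0,3,4} | out {0,3,4} | prev {} | push {}
  [4] u=3 | in {0,1,2,3} | out {0,1,2,3} | prev {0} | push {}
  [5] u=4 | in {} | out {0,1,3,4} | prev {0,3,4} | push {2}
  [6] u=5 | in {} | out {2,3} | prev {2} | push {}
  [7] u=6 | in {0,1,2,3} | out {0,3} | prev {} | push {0}
  [8] u=7 | in {0,1,3,4} | out {0,1,2,3} | prev {} | push {}
  [9] u=2 | in {0,1,2,3,4} | out {0,1,2,3,4} | prev {0,3,4} | push {}
  [10] u=0 | in {0,1,2,3} | out {0} | prev {} | push {}

Converged values:
  [0] {0}
  [1] {0,1,2,3}
  [2] {0,1,2,3,4}
  [3] {0,1,2,3}
  [4] {0,1,3,4}
  [5] {2,3}
  [6] {0,3}
  [7] {0,1,2,3}

{0,1,2,3}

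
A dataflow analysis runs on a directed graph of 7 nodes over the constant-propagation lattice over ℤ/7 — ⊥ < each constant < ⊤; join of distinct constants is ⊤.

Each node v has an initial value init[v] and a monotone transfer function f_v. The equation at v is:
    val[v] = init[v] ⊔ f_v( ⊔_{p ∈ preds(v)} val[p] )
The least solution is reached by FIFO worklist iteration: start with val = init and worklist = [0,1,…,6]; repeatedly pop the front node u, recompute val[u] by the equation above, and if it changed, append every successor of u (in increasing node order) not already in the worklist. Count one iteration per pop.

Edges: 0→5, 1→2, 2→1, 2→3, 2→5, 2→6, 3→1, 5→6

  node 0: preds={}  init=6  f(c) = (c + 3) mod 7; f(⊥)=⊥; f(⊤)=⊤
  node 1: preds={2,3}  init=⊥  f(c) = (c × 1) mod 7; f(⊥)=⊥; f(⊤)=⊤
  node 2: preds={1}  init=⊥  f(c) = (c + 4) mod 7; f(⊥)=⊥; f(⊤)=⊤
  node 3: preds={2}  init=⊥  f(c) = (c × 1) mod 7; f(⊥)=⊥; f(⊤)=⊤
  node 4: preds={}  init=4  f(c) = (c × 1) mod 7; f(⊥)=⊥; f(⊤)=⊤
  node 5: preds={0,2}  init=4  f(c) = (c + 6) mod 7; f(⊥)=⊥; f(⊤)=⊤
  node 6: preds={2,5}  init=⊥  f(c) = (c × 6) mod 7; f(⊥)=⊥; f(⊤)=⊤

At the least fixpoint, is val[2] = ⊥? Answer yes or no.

Worklist (7 pops):
  #1 pop 0: in=⊥ → 6 (no change)
  #2 pop 1: in=⊥ → ⊥ (no change)
  #3 pop 2: in=⊥ → ⊥ (no change)
  #4 pop 3: in=⊥ → ⊥ (no change)
  #5 pop 4: in=⊥ → 4 (no change)
  #6 pop 5: in=6 → ⊤ (was 4); enqueue []
  #7 pop 6: in=⊤ → ⊤ (was ⊥); enqueue []

Fixpoint:
  val[0] = 6
  val[1] = ⊥
  val[2] = ⊥
  val[3] = ⊥
  val[4] = 4
  val[5] = ⊤
  val[6] = ⊤

yes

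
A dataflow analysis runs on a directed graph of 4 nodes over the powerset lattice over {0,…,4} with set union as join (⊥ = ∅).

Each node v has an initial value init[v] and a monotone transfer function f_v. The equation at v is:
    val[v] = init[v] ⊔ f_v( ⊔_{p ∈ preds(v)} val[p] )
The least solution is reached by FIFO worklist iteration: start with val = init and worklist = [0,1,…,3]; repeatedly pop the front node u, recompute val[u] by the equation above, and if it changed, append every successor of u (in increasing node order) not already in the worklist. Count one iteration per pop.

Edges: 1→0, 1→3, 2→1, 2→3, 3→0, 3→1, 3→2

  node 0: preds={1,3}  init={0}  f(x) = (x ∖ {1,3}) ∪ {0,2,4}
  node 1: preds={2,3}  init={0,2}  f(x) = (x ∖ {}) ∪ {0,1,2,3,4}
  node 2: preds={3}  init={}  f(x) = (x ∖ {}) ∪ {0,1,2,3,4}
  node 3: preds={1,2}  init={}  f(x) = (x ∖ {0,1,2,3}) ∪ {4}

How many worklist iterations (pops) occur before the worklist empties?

Worklist (7 pops):
  #1 pop 0: in={0,2} → {0,2,4} (was {0}); enqueue []
  #2 pop 1: in={} → {0,1,2,3,4} (was {0,2}); enqueue [0]
  #3 pop 2: in={} → {0,1,2,3,4} (was {}); enqueue [1]
  #4 pop 3: in={0,1,2,3,4} → {4} (was {}); enqueue [2]
  #5 pop 0: in={0,1,2,3,4} → {0,2,4} (no change)
  #6 pop 1: in={0,1,2,3,4} → {0,1,2,3,4} (no change)
  #7 pop 2: in={4} → {0,1,2,3,4} (no change)

Fixpoint:
  val[0] = {0,2,4}
  val[1] = {0,1,2,3,4}
  val[2] = {0,1,2,3,4}
  val[3] = {4}

7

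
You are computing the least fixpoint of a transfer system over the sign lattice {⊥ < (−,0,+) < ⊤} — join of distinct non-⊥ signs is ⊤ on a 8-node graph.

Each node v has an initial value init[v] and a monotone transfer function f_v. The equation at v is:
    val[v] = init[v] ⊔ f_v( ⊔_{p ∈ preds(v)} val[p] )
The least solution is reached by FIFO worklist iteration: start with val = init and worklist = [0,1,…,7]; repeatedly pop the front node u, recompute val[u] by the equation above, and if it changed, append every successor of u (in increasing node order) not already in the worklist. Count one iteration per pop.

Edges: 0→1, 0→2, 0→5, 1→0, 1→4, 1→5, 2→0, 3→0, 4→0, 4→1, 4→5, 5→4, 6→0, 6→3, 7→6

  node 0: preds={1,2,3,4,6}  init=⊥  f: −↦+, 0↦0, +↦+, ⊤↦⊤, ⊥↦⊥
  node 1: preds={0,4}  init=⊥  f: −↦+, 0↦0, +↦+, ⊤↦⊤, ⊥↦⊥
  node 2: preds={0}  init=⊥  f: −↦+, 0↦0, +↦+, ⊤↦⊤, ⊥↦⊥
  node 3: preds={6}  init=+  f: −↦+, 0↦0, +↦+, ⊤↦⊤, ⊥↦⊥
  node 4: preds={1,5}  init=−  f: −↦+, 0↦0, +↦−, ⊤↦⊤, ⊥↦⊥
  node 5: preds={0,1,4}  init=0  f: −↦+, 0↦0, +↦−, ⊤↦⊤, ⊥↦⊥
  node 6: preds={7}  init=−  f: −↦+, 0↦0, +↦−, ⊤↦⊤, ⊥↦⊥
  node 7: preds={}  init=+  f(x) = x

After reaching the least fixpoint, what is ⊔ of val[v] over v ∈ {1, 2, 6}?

⊤

Worklist (11 pops):
  #1 pop 0: in=⊤ → ⊤ (was ⊥); enqueue []
  #2 pop 1: in=⊤ → ⊤ (was ⊥); enqueue [0]
  #3 pop 2: in=⊤ → ⊤ (was ⊥); enqueue []
  #4 pop 3: in=− → + (no change)
  #5 pop 4: in=⊤ → ⊤ (was −); enqueue [1]
  #6 pop 5: in=⊤ → ⊤ (was 0); enqueue [4]
  #7 pop 6: in=+ → − (no change)
  #8 pop 7: in=⊥ → + (no change)
  #9 pop 0: in=⊤ → ⊤ (no change)
  #10 pop 1: in=⊤ → ⊤ (no change)
  #11 pop 4: in=⊤ → ⊤ (no change)

Fixpoint:
  val[0] = ⊤
  val[1] = ⊤
  val[2] = ⊤
  val[3] = +
  val[4] = ⊤
  val[5] = ⊤
  val[6] = −
  val[7] = +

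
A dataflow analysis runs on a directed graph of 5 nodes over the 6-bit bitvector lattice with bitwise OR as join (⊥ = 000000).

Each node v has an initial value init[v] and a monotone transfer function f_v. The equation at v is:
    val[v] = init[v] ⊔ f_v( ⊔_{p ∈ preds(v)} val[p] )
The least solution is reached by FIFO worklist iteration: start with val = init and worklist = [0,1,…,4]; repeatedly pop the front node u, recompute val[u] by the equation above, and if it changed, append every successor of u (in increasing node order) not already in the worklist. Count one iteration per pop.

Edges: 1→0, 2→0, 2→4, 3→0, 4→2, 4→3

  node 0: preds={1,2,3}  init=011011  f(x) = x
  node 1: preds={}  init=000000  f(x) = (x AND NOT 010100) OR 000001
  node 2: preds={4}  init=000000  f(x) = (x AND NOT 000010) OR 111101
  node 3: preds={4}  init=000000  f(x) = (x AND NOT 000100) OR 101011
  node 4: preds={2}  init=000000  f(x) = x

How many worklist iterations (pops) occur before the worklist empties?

9

Trace (9 dequeues):
  [1] u=0 | in 000000 | out 011011 | ==
  [2] u=1 | in 000000 | out 000001 | prev 000000 | push {0}
  [3] u=2 | in 000000 | out 111101 | prev 000000 | push {}
  [4] u=3 | in 000000 | out 101011 | prev 000000 | push {}
  [5] u=4 | in 111101 | out 111101 | prev 000000 | push {2,3}
  [6] u=0 | in 111111 | out 111111 | prev 011011 | push {}
  [7] u=2 | in 111101 | out 111101 | ==
  [8] u=3 | in 111101 | out 111011 | prev 101011 | push {0}
  [9] u=0 | in 111111 | out 111111 | ==

Converged values:
  [0] 111111
  [1] 000001
  [2] 111101
  [3] 111011
  [4] 111101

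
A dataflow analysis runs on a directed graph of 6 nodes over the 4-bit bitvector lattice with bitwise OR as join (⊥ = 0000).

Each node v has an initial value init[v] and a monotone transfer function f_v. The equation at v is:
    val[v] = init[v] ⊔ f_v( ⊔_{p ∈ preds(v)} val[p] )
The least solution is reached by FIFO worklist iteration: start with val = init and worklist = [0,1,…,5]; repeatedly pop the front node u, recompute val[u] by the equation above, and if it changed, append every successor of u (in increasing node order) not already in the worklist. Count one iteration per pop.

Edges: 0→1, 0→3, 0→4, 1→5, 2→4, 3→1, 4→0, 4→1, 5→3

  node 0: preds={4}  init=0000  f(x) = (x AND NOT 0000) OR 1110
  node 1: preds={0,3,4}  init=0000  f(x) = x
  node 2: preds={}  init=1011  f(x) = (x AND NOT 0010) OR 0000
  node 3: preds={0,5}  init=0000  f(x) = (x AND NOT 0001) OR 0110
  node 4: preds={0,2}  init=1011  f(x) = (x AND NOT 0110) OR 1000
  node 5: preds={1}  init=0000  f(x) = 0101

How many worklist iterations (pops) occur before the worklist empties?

Iteration log — 8 steps:
  step 1. node 0  ⊔preds=1011  new=1111  old=0000  +wl: 
  step 2. node 1  ⊔preds=1111  new=1111  old=0000  +wl: 
  step 3. node 2  ⊔preds=0000  new=1011  stable
  step 4. node 3  ⊔preds=1111  new=1110  old=0000  +wl: 1
  step 5. node 4  ⊔preds=1111  new=1011  stable
  step 6. node 5  ⊔preds=1111  new=0101  old=0000  +wl: 3
  step 7. node 1  ⊔preds=1111  new=1111  stable
  step 8. node 3  ⊔preds=1111  new=1110  stable

Least fixpoint reached:
  node 0: 1111
  node 1: 1111
  node 2: 1011
  node 3: 1110
  node 4: 1011
  node 5: 0101

8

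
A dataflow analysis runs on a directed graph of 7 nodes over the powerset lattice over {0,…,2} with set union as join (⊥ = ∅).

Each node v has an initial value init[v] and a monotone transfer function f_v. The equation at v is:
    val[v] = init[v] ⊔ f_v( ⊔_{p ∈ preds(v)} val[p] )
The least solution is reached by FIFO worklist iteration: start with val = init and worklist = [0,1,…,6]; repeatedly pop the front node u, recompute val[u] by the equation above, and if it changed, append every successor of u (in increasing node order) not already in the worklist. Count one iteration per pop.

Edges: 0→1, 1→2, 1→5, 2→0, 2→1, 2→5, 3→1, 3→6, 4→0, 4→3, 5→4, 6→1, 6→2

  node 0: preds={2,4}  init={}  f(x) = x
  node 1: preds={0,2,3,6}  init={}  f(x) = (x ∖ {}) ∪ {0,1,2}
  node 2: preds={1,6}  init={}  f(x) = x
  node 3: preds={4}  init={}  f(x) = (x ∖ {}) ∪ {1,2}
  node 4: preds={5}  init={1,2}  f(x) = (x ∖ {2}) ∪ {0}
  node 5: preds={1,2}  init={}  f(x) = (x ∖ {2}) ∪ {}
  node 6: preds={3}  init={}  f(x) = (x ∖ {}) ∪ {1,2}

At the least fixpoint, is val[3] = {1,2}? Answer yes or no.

Worklist (16 pops):
  #1 pop 0: in={1,2} → {1,2} (was {}); enqueue []
  #2 pop 1: in={1,2} → {0,1,2} (was {}); enqueue []
  #3 pop 2: in={0,1,2} → {0,1,2} (was {}); enqueue [0,1]
  #4 pop 3: in={1,2} → {1,2} (was {}); enqueue []
  #5 pop 4: in={} → {0,1,2} (was {1,2}); enqueue [3]
  #6 pop 5: in={0,1,2} → {0,1} (was {}); enqueue [4]
  #7 pop 6: in={1,2} → {1,2} (was {}); enqueue [2]
  #8 pop 0: in={0,1,2} → {0,1,2} (was {1,2}); enqueue []
  #9 pop 1: in={0,1,2} → {0,1,2} (no change)
  #10 pop 3: in={0,1,2} → {0,1,2} (was {1,2}); enqueue [1,6]
  #11 pop 4: in={0,1} → {0,1,2} (no change)
  #12 pop 2: in={0,1,2} → {0,1,2} (no change)
  #13 pop 1: in={0,1,2} → {0,1,2} (no change)
  #14 pop 6: in={0,1,2} → {0,1,2} (was {1,2}); enqueue [1,2]
  #15 pop 1: in={0,1,2} → {0,1,2} (no change)
  #16 pop 2: in={0,1,2} → {0,1,2} (no change)

Fixpoint:
  val[0] = {0,1,2}
  val[1] = {0,1,2}
  val[2] = {0,1,2}
  val[3] = {0,1,2}
  val[4] = {0,1,2}
  val[5] = {0,1}
  val[6] = {0,1,2}

no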